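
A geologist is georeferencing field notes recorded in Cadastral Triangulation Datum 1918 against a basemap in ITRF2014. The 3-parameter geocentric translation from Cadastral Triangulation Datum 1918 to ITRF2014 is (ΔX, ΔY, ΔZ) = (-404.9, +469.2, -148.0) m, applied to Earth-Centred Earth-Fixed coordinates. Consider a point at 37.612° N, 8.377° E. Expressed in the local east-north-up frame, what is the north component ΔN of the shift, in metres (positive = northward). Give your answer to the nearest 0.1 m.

The local north axis is (−sin φ cos λ, −sin φ sin λ, cos φ), giving ΔN = 244.478 − 41.718 − 117.240 = 85.52 m.

ΔN = 85.5 m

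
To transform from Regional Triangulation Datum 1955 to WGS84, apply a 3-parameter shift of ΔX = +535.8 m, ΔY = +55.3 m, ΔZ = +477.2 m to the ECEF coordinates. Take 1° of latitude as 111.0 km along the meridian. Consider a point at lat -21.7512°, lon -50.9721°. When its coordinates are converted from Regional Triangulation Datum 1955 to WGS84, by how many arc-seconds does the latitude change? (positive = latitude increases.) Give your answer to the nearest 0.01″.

sin φ = -0.370577, cos φ = 0.928802, sin λ = -0.776839, cos λ = 0.629699.
North component: ΔN = −sin φ cos λ·ΔX − sin φ sin λ·ΔY + cos φ·ΔZ = −(-0.370577)(0.629699)(535.8) − (-0.370577)(-0.776839)(55.3) + (0.928802)(477.2) = 552.33 m.
1° of latitude spans 111000 m, so Δφ = 552.33 / 111000 × 3600 = 17.914″.

Δφ = 17.91″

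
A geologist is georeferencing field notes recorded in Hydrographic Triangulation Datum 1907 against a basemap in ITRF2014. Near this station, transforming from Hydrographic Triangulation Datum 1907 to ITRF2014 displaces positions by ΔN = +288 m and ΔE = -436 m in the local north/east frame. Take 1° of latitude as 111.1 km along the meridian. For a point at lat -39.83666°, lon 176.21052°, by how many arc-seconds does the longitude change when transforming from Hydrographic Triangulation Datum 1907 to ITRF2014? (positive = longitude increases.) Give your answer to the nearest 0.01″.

At latitude -39.83666°, cos φ = 0.767874.
1° of longitude at this latitude = 111.1 × cos φ = 85.31 km, so Δλ = -436.0 / 85310.8 = -0.0051107° = -18.399″.

Δλ = -18.40″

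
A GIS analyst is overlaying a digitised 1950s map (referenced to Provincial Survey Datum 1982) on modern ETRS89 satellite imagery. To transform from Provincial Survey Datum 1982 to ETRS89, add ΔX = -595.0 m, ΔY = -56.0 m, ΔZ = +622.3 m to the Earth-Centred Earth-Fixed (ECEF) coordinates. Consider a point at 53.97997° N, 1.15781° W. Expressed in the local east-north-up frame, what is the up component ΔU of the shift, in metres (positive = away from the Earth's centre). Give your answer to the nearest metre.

ΔU = 154 m

At φ = 53.97997°, λ = -1.15781°: sin φ = 0.808811, cos φ = 0.588068, sin λ = -0.020206, cos λ = 0.999796.
ΔU = cos φ cos λ·ΔX + cos φ sin λ·ΔY + sin φ·ΔZ = (0.588068)(0.999796)(-595.0) + (0.588068)(-0.020206)(-56.0) + (0.808811)(622.3) = 154.16 m.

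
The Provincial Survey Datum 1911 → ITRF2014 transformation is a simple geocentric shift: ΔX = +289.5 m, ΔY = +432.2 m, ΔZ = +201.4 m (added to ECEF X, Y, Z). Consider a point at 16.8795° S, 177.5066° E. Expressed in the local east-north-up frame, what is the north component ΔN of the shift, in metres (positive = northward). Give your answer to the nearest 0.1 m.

ΔN = 114.2 m

The local north axis is (−sin φ cos λ, −sin φ sin λ, cos φ), giving ΔN = -83.980 + 5.460 + 192.723 = 114.20 m.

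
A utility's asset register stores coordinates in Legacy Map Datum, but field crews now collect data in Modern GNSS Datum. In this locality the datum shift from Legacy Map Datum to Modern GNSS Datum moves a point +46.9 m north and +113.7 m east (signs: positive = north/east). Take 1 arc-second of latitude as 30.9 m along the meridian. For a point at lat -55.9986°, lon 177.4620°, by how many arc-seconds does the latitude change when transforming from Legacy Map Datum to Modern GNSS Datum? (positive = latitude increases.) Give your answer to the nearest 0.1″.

1″ of latitude = 30.90 m, so Δφ = 46.9 / 30.90 = 1.518″.

Δφ = 1.5″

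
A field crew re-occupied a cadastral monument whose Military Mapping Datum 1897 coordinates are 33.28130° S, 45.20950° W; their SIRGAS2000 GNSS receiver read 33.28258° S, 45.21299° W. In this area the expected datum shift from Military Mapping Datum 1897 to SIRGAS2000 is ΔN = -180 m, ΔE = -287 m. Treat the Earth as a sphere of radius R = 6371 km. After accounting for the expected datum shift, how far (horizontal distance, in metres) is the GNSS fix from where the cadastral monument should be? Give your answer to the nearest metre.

53 m

Observed coordinate differences: Δφ = -0.00128°, Δλ = -0.00349°.
Converting to metres (1° lat = 111195 m, cos φ = 0.835987): observed ΔN = -142.3 m, observed ΔE = -324.4 m.
Subtracting the expected shift leaves a residual of -142.3 − (-180) = 37.7 m north and -324.4 − (-287) = -37.4 m east.
Residual distance = √(37.7² + (-37.4)²) = 53.1 m.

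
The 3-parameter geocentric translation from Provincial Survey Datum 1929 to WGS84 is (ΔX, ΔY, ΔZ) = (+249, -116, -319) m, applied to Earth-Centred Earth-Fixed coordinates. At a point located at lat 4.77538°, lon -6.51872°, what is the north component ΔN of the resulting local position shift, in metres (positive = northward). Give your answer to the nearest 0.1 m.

The local north axis is (−sin φ cos λ, −sin φ sin λ, cos φ), giving ΔN = -20.595 − 1.096 − 317.893 = -339.58 m.

ΔN = -339.6 m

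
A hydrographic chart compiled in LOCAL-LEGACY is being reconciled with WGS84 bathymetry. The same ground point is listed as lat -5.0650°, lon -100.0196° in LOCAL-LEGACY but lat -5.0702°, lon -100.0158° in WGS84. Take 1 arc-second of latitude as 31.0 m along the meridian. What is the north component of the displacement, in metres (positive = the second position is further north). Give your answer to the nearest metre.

ΔN = -580 m

Δφ = -5.0702° − -5.0650° = -0.0052°; Δλ = -100.0158° − -100.0196° = +0.0038°.
1° of latitude = 3600 × 31.00 = 111600 m.
ΔN = Δφ × 111600 = -580.3 m; ΔE = Δλ × 111600 × cos(-5.0650°) = +0.0038 × 111600 × 0.996095 = 422.4 m.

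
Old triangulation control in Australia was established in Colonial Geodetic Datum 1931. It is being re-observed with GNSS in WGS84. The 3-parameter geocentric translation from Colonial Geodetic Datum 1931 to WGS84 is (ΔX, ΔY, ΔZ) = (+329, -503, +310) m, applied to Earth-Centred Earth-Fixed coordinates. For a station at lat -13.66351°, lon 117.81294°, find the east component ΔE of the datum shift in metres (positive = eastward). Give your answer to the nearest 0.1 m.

ΔE = -56.3 m

At φ = -13.66351°, λ = 117.81294°: sin φ = -0.236219, cos φ = 0.971700, sin λ = 0.884476, cos λ = -0.466586.
ΔE = −sin λ·ΔX + cos λ·ΔY = −(0.884476)·(329) + (-0.466586)·(-503) = -56.30 m.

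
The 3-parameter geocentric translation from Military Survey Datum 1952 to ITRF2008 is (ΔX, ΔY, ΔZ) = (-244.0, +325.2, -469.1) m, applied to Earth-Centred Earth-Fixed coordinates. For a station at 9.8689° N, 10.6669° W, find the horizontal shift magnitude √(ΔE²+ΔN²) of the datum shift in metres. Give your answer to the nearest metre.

494 m

The local east axis at (φ, λ) is (−sin λ, cos λ, 0), so ΔE = −sin(-10.6669°)·(-244.0) + cos(-10.6669°)·325.2 = 274.42 m.
The local north axis is (−sin φ cos λ, −sin φ sin λ, cos φ), giving ΔN = 41.098 + 10.317 − 462.158 = -410.74 m.
Horizontal magnitude = √(ΔE² + ΔN²) = √(274.42² + (-410.74)²) = 493.98 m.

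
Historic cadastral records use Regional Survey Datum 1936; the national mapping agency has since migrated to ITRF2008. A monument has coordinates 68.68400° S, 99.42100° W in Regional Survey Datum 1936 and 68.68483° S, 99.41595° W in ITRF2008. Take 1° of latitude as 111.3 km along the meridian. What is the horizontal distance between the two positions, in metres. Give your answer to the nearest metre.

224 m

Δφ = -68.68483° − -68.68400° = -0.00083°; Δλ = -99.41595° − -99.42100° = +0.00505°.
ΔN = Δφ × 111300 = -92.4 m; ΔE = Δλ × 111300 × cos(-68.68400°) = +0.00505 × 111300 × 0.363511 = 204.3 m.
Distance = √(ΔE² + ΔN²) = √(204.3² + (-92.4)²) = 224.2 m.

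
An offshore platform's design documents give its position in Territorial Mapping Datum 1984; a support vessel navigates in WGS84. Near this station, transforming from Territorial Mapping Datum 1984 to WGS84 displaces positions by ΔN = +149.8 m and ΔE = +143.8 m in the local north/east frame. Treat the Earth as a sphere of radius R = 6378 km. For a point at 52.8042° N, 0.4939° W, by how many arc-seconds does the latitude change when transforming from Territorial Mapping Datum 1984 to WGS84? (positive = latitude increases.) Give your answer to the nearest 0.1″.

On a sphere of radius R, 1 rad of latitude = R, so Δφ = ΔN / R = 149.8 / 6378000 = 2.3487e-05 rad = 4.845″.

Δφ = 4.8″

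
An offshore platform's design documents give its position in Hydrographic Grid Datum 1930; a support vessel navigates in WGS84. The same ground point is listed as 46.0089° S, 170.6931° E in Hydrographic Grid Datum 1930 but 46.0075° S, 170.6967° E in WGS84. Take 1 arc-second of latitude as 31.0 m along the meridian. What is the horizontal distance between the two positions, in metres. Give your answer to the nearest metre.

320 m

Δφ = -46.0075° − -46.0089° = +0.0014°; Δλ = 170.6967° − 170.6931° = +0.0036°.
1° of latitude = 3600 × 31.00 = 111600 m.
ΔN = Δφ × 111600 = 156.2 m; ΔE = Δλ × 111600 × cos(-46.0089°) = +0.0036 × 111600 × 0.694547 = 279.0 m.
Distance = √(ΔE² + ΔN²) = √(279.0² + 156.2²) = 319.8 m.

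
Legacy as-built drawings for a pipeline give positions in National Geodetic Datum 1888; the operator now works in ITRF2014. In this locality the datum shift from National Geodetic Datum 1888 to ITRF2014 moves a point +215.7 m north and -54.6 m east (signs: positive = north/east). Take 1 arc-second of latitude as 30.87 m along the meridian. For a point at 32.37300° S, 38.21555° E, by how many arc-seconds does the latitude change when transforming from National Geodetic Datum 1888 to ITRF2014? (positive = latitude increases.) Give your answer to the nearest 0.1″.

1″ of latitude = 30.87 m, so Δφ = 215.7 / 30.87 = 6.987″.

Δφ = 7.0″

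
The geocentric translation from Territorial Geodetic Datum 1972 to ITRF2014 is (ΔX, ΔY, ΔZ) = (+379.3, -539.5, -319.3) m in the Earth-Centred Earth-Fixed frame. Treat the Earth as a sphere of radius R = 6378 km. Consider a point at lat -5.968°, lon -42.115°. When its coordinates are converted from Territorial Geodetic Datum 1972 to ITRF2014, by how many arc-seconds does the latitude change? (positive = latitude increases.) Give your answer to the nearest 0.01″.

sin φ = -0.103973, cos φ = 0.994580, sin λ = -0.670621, cos λ = 0.741800.
North component: ΔN = −sin φ cos λ·ΔX − sin φ sin λ·ΔY + cos φ·ΔZ = −(-0.103973)(0.741800)(379.3) − (-0.103973)(-0.670621)(-539.5) + (0.994580)(-319.3) = -250.70 m.
1° of latitude spans πR/180 = 111317 m, so Δφ = -250.70 / 111317 × 3600 = -8.108″.

Δφ = -8.11″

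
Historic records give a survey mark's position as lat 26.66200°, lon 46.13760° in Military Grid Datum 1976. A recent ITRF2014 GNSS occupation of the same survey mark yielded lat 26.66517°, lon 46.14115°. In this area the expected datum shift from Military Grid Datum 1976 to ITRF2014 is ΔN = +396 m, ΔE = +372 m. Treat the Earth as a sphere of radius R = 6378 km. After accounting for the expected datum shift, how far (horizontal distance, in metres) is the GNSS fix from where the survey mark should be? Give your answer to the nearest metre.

47 m

Observed coordinate differences: Δφ = +0.00317°, Δλ = +0.00355°.
Converting to metres (1° lat = 111317 m, cos φ = 0.893669): observed ΔN = 352.9 m, observed ΔE = 353.2 m.
Subtracting the expected shift leaves a residual of 352.9 − (396) = -43.1 m north and 353.2 − (372) = -18.8 m east.
Residual distance = √((-43.1)² + (-18.8)²) = 47.1 m.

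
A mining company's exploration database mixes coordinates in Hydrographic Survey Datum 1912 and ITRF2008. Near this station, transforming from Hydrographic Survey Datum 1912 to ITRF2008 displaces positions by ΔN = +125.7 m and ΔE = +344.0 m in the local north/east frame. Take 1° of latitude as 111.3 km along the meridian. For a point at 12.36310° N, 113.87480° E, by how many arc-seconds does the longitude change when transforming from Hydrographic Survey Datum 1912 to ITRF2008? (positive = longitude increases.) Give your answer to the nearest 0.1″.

At latitude 12.36310°, cos φ = 0.976810.
1° of longitude at this latitude = 111.3 × cos φ = 108.72 km, so Δλ = 344.0 / 108719.0 = 0.0031641° = 11.391″.

Δλ = 11.4″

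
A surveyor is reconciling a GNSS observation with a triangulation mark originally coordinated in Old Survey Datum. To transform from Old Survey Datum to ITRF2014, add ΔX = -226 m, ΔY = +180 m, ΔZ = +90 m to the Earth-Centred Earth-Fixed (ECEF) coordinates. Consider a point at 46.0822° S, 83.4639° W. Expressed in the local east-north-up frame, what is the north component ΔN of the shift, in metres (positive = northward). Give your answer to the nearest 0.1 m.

ΔN = -84.9 m

At φ = -46.0822°, λ = -83.4639°: sin φ = -0.720336, cos φ = 0.693626, sin λ = -0.993500, cos λ = 0.113829.
ΔN = −sin φ cos λ·ΔX − sin φ sin λ·ΔY + cos φ·ΔZ = −(-0.720336)(0.113829)(-226) − (-0.720336)(-0.993500)(180) + (0.693626)(90) = -84.92 m.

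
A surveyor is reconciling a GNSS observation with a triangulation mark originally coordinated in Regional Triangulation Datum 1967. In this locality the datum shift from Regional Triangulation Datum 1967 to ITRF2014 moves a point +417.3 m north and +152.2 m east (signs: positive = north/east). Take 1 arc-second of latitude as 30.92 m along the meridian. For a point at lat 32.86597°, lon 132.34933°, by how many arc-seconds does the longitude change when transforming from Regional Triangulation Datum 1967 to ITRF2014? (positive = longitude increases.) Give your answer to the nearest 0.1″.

At latitude 32.86597°, cos φ = 0.839942.
1″ of longitude at this latitude = 30.92 × cos φ = 25.9710 m, so Δλ = 152.2 / 25.9710 = 5.860″.

Δλ = 5.9″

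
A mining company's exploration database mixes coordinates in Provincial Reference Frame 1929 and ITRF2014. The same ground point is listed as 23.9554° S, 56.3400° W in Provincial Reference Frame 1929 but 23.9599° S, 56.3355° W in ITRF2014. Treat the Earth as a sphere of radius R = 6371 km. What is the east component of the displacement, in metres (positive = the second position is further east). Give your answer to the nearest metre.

Δφ = -23.9599° − -23.9554° = -0.0045°; Δλ = -56.3355° − -56.3400° = +0.0045°.
1° along a meridian = πR/180 = 111195 m.
ΔN = Δφ × 111195 = -500.4 m; ΔE = Δλ × 111195 × cos(-23.9554°) = +0.0045 × 111195 × 0.913862 = 457.3 m.

ΔE = 457 m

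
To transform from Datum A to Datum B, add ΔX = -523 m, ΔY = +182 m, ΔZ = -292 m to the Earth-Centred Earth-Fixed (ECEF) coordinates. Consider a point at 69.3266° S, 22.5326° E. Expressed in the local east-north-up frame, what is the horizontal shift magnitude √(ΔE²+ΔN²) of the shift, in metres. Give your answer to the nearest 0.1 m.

At φ = -69.3266°, λ = 22.5326°: sin φ = -0.935608, cos φ = 0.353041, sin λ = 0.383209, cos λ = 0.923662.
ΔE = −sin λ·ΔX + cos λ·ΔY = −(0.383209)·(-523) + (0.923662)·(182) = 368.52 m.
ΔN = −sin φ cos λ·ΔX − sin φ sin λ·ΔY + cos φ·ΔZ = −(-0.935608)(0.923662)(-523) − (-0.935608)(0.383209)(182) + (0.353041)(-292) = -489.80 m.
Horizontal magnitude = √(ΔE² + ΔN²) = √(368.52² + (-489.80)²) = 612.96 m.

613.0 m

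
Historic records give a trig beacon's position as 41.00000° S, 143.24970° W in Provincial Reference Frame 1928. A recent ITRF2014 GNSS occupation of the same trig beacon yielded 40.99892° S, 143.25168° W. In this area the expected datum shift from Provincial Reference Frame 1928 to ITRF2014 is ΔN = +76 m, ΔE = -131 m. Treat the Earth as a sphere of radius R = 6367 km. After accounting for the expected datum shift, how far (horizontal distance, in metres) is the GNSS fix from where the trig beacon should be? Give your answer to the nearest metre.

Observed coordinate differences: Δφ = +0.00108°, Δλ = -0.00198°.
Converting to metres (1° lat = 111125 m, cos φ = 0.754710): observed ΔN = 120.0 m, observed ΔE = -166.1 m.
Subtracting the expected shift leaves a residual of 120.0 − (76) = 44.0 m north and -166.1 − (-131) = -35.1 m east.
Residual distance = √(44.0² + (-35.1)²) = 56.3 m.

56 m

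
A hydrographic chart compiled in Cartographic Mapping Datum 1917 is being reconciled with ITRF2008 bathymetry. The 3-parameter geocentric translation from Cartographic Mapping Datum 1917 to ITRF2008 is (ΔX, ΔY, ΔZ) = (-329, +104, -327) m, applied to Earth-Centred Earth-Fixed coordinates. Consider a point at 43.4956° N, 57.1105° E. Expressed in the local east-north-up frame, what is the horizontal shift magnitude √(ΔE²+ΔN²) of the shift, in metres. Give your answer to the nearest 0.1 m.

375.7 m

The local east axis at (φ, λ) is (−sin λ, cos λ, 0), so ΔE = −sin(57.1105°)·(-329) + cos(57.1105°)·104 = 332.74 m.
The local north axis is (−sin φ cos λ, −sin φ sin λ, cos φ), giving ΔN = 122.967 − 60.110 − 237.215 = -174.36 m.
Horizontal magnitude = √(ΔE² + ΔN²) = √(332.74² + (-174.36)²) = 375.66 m.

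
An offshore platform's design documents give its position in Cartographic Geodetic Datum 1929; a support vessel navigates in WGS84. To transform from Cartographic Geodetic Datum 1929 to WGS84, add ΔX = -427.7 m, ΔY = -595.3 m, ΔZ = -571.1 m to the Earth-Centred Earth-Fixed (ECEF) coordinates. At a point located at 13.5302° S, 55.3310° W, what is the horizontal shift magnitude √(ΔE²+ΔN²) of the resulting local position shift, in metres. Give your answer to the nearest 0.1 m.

The local east axis at (φ, λ) is (−sin λ, cos λ, 0), so ΔE = −sin(-55.3310°)·(-427.7) + cos(-55.3310°)·(-595.3) = -690.39 m.
The local north axis is (−sin φ cos λ, −sin φ sin λ, cos φ), giving ΔN = -56.920 + 114.547 − 555.250 = -497.62 m.
Horizontal magnitude = √(ΔE² + ΔN²) = √((-690.39)² + (-497.62)²) = 851.04 m.

851.0 m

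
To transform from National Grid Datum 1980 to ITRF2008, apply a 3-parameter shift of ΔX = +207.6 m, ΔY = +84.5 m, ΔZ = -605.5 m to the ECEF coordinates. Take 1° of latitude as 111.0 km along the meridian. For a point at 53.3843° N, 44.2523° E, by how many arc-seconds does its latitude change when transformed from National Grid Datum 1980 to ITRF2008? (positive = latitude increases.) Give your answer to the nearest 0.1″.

sin φ = 0.802654, cos φ = 0.596445, sin λ = 0.697819, cos λ = 0.716274.
North component: ΔN = −sin φ cos λ·ΔX − sin φ sin λ·ΔY + cos φ·ΔZ = −(0.802654)(0.716274)(207.6) − (0.802654)(0.697819)(84.5) + (0.596445)(-605.5) = -527.83 m.
1° of latitude spans 111000 m, so Δφ = -527.83 / 111000 × 3600 = -17.119″.

Δφ = -17.1″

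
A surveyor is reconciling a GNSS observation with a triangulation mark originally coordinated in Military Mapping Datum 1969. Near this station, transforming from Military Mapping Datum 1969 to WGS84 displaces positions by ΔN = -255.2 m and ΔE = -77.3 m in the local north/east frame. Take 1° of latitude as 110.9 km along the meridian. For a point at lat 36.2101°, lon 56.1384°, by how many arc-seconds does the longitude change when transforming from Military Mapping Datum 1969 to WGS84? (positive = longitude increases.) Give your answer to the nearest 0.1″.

Δλ = -3.1″

At latitude 36.2101°, cos φ = 0.806856.
1° of longitude at this latitude = 110.9 × cos φ = 89.48 km, so Δλ = -77.3 / 89480.4 = -0.0008639° = -3.110″.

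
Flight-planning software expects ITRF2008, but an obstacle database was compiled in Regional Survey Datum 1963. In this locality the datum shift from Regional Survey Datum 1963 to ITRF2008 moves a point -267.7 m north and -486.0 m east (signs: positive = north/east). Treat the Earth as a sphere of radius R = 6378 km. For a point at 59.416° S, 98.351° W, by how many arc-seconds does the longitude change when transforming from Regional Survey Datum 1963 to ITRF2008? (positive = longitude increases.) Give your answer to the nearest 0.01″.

At latitude -59.416°, cos φ = 0.508801.
One radian of longitude at latitude φ spans R cos φ, so Δλ = ΔE / (R cos φ) = -486.0 / (6378000 × 0.508801) = -1.4976e-04 rad = -30.891″.

Δλ = -30.89″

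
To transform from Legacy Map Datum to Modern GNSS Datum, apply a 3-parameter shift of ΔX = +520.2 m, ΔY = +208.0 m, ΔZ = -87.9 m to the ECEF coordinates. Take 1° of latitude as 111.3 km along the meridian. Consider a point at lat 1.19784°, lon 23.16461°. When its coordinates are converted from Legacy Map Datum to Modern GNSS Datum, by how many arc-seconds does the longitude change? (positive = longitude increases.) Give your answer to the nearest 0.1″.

Δλ = -0.4″

sin φ = 0.020905, cos φ = 0.999781, sin λ = 0.393374, cos λ = 0.919378.
East component: ΔE = −sin λ·ΔX + cos λ·ΔY = −(0.393374)(520.2) + (0.919378)(208.0) = -13.40 m.
1° of latitude spans 111300 m; at latitude φ, 1° of longitude spans that × cos φ = 111275.7 m, so Δλ = -13.40 / 111275.7 × 3600 = -0.434″.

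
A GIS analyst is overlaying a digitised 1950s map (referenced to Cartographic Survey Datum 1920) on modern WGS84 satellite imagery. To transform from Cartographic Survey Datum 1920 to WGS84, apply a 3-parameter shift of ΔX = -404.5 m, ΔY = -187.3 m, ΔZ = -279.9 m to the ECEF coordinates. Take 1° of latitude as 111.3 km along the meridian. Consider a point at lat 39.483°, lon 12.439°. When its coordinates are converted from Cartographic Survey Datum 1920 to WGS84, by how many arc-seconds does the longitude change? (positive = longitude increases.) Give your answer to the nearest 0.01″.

Δλ = -4.01″

sin φ = 0.635849, cos φ = 0.771813, sin λ = 0.215400, cos λ = 0.976526.
East component: ΔE = −sin λ·ΔX + cos λ·ΔY = −(0.215400)(-404.5) + (0.976526)(-187.3) = -95.77 m.
1° of latitude spans 111300 m; at latitude φ, 1° of longitude spans that × cos φ = 85902.8 m, so Δλ = -95.77 / 85902.8 × 3600 = -4.014″.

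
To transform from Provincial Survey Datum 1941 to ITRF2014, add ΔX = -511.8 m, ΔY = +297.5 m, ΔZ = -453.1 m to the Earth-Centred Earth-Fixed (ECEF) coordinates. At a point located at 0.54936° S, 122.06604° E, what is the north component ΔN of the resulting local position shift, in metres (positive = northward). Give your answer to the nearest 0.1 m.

ΔN = -448.1 m

At φ = -0.54936°, λ = 122.06604°: sin φ = -0.009588, cos φ = 0.999954, sin λ = 0.847437, cos λ = -0.530896.
ΔN = −sin φ cos λ·ΔX − sin φ sin λ·ΔY + cos φ·ΔZ = −(-0.009588)(-0.530896)(-511.8) − (-0.009588)(0.847437)(297.5) + (0.999954)(-453.1) = -448.06 m.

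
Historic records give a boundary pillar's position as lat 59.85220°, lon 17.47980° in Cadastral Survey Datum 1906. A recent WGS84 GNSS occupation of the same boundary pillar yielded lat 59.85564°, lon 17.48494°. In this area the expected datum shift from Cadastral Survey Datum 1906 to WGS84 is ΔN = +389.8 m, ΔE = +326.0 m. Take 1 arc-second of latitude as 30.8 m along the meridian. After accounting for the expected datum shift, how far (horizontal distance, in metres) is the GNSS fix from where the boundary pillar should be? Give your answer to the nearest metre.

41 m

Observed coordinate differences: Δφ = +0.00344°, Δλ = +0.00514°.
Converting to metres (1° lat = 110880 m, cos φ = 0.502232): observed ΔN = 381.4 m, observed ΔE = 286.2 m.
Subtracting the expected shift leaves a residual of 381.4 − (389.8) = -8.4 m north and 286.2 − (326.0) = -39.8 m east.
Residual distance = √((-8.4)² + (-39.8)²) = 40.6 m.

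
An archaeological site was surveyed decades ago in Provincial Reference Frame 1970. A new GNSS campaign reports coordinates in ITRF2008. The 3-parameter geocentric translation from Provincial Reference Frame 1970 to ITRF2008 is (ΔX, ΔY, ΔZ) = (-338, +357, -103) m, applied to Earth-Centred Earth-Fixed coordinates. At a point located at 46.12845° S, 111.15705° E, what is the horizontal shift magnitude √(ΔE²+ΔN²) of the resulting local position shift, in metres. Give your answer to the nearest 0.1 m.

The local east axis at (φ, λ) is (−sin λ, cos λ, 0), so ΔE = −sin(111.15705°)·(-338) + cos(111.15705°)·357 = 186.37 m.
The local north axis is (−sin φ cos λ, −sin φ sin λ, cos φ), giving ΔN = 87.944 + 240.012 − 71.384 = 256.57 m.
Horizontal magnitude = √(ΔE² + ΔN²) = √(186.37² + 256.57²) = 317.12 m.

317.1 m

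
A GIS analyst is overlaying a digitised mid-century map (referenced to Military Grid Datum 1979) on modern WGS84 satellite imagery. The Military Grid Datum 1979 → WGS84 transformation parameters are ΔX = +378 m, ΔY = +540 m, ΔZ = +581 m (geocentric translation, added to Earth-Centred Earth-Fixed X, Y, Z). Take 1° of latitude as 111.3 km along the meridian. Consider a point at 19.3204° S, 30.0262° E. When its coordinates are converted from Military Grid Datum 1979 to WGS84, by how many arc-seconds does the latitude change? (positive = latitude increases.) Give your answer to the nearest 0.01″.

sin φ = -0.330850, cos φ = 0.943683, sin λ = 0.500396, cos λ = 0.865797.
North component: ΔN = −sin φ cos λ·ΔX − sin φ sin λ·ΔY + cos φ·ΔZ = −(-0.330850)(0.865797)(378) − (-0.330850)(0.500396)(540) + (0.943683)(581) = 745.96 m.
1° of latitude spans 111300 m, so Δφ = 745.96 / 111300 × 3600 = 24.128″.

Δφ = 24.13″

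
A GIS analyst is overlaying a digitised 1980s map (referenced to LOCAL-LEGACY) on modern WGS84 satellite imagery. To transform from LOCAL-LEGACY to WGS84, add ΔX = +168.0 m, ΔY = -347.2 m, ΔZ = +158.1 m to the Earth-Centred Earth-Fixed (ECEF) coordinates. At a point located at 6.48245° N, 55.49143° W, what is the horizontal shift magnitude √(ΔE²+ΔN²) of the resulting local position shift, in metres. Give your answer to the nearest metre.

128 m

At φ = 6.48245°, λ = -55.49143°: sin φ = 0.112899, cos φ = 0.993606, sin λ = -0.824041, cos λ = 0.566529.
ΔE = −sin λ·ΔX + cos λ·ΔY = −(-0.824041)·(168.0) + (0.566529)·(-347.2) = -58.26 m.
ΔN = −sin φ cos λ·ΔX − sin φ sin λ·ΔY + cos φ·ΔZ = −(0.112899)(0.566529)(168.0) − (0.112899)(-0.824041)(-347.2) + (0.993606)(158.1) = 114.04 m.
Horizontal magnitude = √(ΔE² + ΔN²) = √((-58.26)² + 114.04²) = 128.06 m.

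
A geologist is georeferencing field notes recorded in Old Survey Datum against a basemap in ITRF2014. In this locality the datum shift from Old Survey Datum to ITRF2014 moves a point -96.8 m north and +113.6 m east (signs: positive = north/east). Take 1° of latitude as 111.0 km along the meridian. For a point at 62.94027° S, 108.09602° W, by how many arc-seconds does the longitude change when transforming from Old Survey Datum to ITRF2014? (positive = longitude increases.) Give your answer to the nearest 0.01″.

Δλ = 8.10″

At latitude -62.94027°, cos φ = 0.454919.
1° of longitude at this latitude = 111.0 × cos φ = 50.50 km, so Δλ = 113.6 / 50496.0 = 0.0022497° = 8.099″.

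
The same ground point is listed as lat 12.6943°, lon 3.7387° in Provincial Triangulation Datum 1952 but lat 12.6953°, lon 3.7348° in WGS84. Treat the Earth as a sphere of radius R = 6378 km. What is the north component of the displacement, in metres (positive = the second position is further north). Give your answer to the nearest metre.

Δφ = 12.6953° − 12.6943° = +0.0010°; Δλ = 3.7348° − 3.7387° = -0.0039°.
1° along a meridian = πR/180 = 111317 m.
ΔN = Δφ × 111317 = 111.3 m; ΔE = Δλ × 111317 × cos(12.6943°) = -0.0039 × 111317 × 0.975556 = -423.5 m.

ΔN = 111 m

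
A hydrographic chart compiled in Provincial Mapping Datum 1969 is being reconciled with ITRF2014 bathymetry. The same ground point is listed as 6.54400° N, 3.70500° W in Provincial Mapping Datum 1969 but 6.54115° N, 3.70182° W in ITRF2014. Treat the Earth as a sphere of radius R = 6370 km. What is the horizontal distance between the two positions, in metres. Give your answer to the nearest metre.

Δφ = 6.54115° − 6.54400° = -0.00285°; Δλ = -3.70182° − -3.70500° = +0.00318°.
1° along a meridian = πR/180 = 111177 m.
ΔN = Δφ × 111177 = -316.9 m; ΔE = Δλ × 111177 × cos(6.54400°) = +0.00318 × 111177 × 0.993485 = 351.2 m.
Distance = √(ΔE² + ΔN²) = √(351.2² + (-316.9)²) = 473.0 m.

473 m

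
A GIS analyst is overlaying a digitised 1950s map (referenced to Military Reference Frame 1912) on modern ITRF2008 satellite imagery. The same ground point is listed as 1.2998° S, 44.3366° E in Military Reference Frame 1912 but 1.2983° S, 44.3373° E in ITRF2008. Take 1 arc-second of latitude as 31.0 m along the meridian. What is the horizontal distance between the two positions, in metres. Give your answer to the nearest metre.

185 m

Δφ = -1.2983° − -1.2998° = +0.0015°; Δλ = 44.3373° − 44.3366° = +0.0007°.
1° of latitude = 3600 × 31.00 = 111600 m.
ΔN = Δφ × 111600 = 167.4 m; ΔE = Δλ × 111600 × cos(-1.2998°) = +0.0007 × 111600 × 0.999743 = 78.1 m.
Distance = √(ΔE² + ΔN²) = √(78.1² + 167.4²) = 184.7 m.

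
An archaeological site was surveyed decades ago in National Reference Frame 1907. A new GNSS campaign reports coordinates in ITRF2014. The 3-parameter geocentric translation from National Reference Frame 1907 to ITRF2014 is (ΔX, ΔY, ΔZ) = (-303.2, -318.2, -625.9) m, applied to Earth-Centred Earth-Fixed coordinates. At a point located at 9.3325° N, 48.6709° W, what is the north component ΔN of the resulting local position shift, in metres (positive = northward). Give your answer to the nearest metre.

At φ = 9.3325°, λ = -48.6709°: sin φ = 0.162164, cos φ = 0.986764, sin λ = -0.750929, cos λ = 0.660383.
ΔN = −sin φ cos λ·ΔX − sin φ sin λ·ΔY + cos φ·ΔZ = −(0.162164)(0.660383)(-303.2) − (0.162164)(-0.750929)(-318.2) + (0.986764)(-625.9) = -623.89 m.

ΔN = -624 m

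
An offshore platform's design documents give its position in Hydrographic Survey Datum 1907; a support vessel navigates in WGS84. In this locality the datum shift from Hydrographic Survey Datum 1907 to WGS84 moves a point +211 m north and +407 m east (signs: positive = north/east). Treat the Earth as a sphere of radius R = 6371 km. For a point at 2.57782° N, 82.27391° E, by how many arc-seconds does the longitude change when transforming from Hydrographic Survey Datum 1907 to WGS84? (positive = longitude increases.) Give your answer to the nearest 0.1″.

Δλ = 13.2″

At latitude 2.57782°, cos φ = 0.998988.
One radian of longitude at latitude φ spans R cos φ, so Δλ = ΔE / (R cos φ) = 407.0 / (6371000 × 0.998988) = 6.3948e-05 rad = 13.190″.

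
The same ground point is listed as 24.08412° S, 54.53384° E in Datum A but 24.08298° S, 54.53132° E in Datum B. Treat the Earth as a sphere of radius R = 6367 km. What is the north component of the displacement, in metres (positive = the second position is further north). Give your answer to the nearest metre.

Δφ = -24.08298° − -24.08412° = +0.00114°; Δλ = 54.53132° − 54.53384° = -0.00252°.
1° along a meridian = πR/180 = 111125 m.
ΔN = Δφ × 111125 = 126.7 m; ΔE = Δλ × 111125 × cos(-24.08412°) = -0.00252 × 111125 × 0.912947 = -255.7 m.

ΔN = 127 m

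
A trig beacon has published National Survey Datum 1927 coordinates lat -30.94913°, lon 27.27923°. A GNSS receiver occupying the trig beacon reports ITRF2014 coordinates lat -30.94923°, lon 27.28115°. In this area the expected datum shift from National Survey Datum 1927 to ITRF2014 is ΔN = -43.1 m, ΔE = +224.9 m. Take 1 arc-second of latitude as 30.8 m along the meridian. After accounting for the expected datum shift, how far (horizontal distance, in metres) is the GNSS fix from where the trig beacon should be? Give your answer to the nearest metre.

53 m

Observed coordinate differences: Δφ = -0.00010°, Δλ = +0.00192°.
Converting to metres (1° lat = 110880 m, cos φ = 0.857624): observed ΔN = -11.1 m, observed ΔE = 182.6 m.
Subtracting the expected shift leaves a residual of -11.1 − (-43.1) = 32.0 m north and 182.6 − (224.9) = -42.3 m east.
Residual distance = √(32.0² + (-42.3)²) = 53.1 m.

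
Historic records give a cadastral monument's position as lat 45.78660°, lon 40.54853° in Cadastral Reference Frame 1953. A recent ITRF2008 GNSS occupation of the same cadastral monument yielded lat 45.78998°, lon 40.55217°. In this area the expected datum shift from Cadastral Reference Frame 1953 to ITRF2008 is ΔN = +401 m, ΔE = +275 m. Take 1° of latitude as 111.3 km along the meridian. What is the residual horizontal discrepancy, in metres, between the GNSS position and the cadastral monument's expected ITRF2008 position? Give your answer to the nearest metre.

26 m

Observed coordinate differences: Δφ = +0.00338°, Δλ = +0.00364°.
Converting to metres (1° lat = 111300 m, cos φ = 0.697333): observed ΔN = 376.2 m, observed ΔE = 282.5 m.
Subtracting the expected shift leaves a residual of 376.2 − (401) = -24.8 m north and 282.5 − (275) = 7.5 m east.
Residual distance = √((-24.8)² + 7.5²) = 25.9 m.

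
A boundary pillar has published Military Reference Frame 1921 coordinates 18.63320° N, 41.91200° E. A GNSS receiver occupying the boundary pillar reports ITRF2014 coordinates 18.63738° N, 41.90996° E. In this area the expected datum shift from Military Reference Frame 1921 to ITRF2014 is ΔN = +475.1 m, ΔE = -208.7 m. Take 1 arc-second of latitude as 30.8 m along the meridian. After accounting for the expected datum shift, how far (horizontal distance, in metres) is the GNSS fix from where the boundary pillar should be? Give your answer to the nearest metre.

13 m

Observed coordinate differences: Δφ = +0.00418°, Δλ = -0.00204°.
Converting to metres (1° lat = 110880 m, cos φ = 0.947583): observed ΔN = 463.5 m, observed ΔE = -214.3 m.
Subtracting the expected shift leaves a residual of 463.5 − (475.1) = -11.6 m north and -214.3 − (-208.7) = -5.6 m east.
Residual distance = √((-11.6)² + (-5.6)²) = 12.9 m.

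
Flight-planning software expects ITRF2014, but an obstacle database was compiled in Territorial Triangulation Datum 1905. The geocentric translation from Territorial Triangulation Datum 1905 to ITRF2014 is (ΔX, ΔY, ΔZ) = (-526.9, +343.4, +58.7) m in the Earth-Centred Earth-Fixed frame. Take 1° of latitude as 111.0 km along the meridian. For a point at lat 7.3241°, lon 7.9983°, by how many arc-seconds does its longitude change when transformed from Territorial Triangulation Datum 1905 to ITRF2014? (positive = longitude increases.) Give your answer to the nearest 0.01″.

Δλ = 13.52″

sin φ = 0.127482, cos φ = 0.991841, sin λ = 0.139144, cos λ = 0.990272.
East component: ΔE = −sin λ·ΔX + cos λ·ΔY = −(0.139144)(-526.9) + (0.990272)(343.4) = 413.37 m.
1° of latitude spans 111000 m; at latitude φ, 1° of longitude spans that × cos φ = 110094.3 m, so Δλ = 413.37 / 110094.3 × 3600 = 13.517″.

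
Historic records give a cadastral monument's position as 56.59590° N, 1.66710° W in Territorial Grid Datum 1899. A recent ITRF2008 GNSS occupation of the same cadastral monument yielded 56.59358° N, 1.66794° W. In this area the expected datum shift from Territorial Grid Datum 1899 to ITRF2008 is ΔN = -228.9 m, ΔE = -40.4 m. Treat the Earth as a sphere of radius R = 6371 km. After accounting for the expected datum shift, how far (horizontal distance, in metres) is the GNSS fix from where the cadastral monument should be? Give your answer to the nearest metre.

31 m

Observed coordinate differences: Δφ = -0.00232°, Δλ = -0.00084°.
Converting to metres (1° lat = 111195 m, cos φ = 0.550540): observed ΔN = -258.0 m, observed ΔE = -51.4 m.
Subtracting the expected shift leaves a residual of -258.0 − (-228.9) = -29.1 m north and -51.4 − (-40.4) = -11.0 m east.
Residual distance = √((-29.1)² + (-11.0)²) = 31.1 m.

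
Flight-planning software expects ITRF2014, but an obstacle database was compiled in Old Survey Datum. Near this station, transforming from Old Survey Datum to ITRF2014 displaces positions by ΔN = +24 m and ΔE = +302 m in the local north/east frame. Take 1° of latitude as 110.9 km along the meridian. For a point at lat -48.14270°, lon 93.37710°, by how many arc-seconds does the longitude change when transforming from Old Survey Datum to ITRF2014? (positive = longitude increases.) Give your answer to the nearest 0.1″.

At latitude -48.14270°, cos φ = 0.667278.
1° of longitude at this latitude = 110.9 × cos φ = 74.00 km, so Δλ = 302.0 / 74001.1 = 0.0040810° = 14.692″.

Δλ = 14.7″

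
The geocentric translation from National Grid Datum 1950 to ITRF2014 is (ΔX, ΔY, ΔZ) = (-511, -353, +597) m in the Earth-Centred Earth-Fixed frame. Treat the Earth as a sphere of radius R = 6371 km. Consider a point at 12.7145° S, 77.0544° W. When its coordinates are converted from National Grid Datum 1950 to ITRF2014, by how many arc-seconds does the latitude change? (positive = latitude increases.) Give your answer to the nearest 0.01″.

sin φ = -0.220093, cos φ = 0.975479, sin λ = -0.974583, cos λ = 0.224026.
North component: ΔN = −sin φ cos λ·ΔX − sin φ sin λ·ΔY + cos φ·ΔZ = −(-0.220093)(0.224026)(-511) − (-0.220093)(-0.974583)(-353) + (0.975479)(597) = 632.88 m.
1° of latitude spans πR/180 = 111195 m, so Δφ = 632.88 / 111195 × 3600 = 20.490″.

Δφ = 20.49″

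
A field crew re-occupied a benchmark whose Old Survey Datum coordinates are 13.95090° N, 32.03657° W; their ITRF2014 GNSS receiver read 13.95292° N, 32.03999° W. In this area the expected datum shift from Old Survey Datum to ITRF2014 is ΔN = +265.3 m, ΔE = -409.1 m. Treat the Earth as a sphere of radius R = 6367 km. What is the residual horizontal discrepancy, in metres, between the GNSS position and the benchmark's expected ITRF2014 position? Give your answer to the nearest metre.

Observed coordinate differences: Δφ = +0.00202°, Δλ = -0.00342°.
Converting to metres (1° lat = 111125 m, cos φ = 0.970503): observed ΔN = 224.5 m, observed ΔE = -368.8 m.
Subtracting the expected shift leaves a residual of 224.5 − (265.3) = -40.8 m north and -368.8 − (-409.1) = 40.3 m east.
Residual distance = √((-40.8)² + 40.3²) = 57.3 m.

57 m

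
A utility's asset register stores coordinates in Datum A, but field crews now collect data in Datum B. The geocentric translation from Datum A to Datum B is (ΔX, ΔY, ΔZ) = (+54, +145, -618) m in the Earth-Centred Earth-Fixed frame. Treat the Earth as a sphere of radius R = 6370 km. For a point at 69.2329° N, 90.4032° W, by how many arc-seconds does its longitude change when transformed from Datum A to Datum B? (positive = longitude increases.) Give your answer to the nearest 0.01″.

Δλ = 4.84″

sin φ = 0.935029, cos φ = 0.354570, sin λ = -0.999975, cos λ = -0.007037.
East component: ΔE = −sin λ·ΔX + cos λ·ΔY = −(-0.999975)(54) + (-0.007037)(145) = 52.98 m.
1° of latitude spans πR/180 = 111177 m; at latitude φ, 1° of longitude spans that × cos φ = 39420.2 m, so Δλ = 52.98 / 39420.2 × 3600 = 4.838″.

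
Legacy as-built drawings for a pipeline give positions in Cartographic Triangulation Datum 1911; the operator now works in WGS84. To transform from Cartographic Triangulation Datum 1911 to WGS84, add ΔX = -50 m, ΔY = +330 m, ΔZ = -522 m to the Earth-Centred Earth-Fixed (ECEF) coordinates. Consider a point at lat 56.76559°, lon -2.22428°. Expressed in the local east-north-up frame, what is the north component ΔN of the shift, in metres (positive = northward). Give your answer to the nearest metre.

At φ = 56.76559°, λ = -2.22428°: sin φ = 0.836435, cos φ = 0.548066, sin λ = -0.038811, cos λ = 0.999247.
ΔN = −sin φ cos λ·ΔX − sin φ sin λ·ΔY + cos φ·ΔZ = −(0.836435)(0.999247)(-50) − (0.836435)(-0.038811)(330) + (0.548066)(-522) = -233.59 m.

ΔN = -234 m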